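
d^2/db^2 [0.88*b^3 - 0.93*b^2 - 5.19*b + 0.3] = 5.28*b - 1.86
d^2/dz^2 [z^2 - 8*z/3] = 2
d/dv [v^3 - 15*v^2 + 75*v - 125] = 3*v^2 - 30*v + 75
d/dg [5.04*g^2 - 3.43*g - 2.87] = 10.08*g - 3.43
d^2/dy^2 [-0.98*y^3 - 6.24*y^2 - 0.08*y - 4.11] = -5.88*y - 12.48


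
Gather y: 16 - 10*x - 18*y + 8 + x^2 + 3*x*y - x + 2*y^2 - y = x^2 - 11*x + 2*y^2 + y*(3*x - 19) + 24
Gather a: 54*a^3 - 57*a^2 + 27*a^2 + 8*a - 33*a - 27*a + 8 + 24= 54*a^3 - 30*a^2 - 52*a + 32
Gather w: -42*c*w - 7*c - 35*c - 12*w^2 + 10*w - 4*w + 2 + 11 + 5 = -42*c - 12*w^2 + w*(6 - 42*c) + 18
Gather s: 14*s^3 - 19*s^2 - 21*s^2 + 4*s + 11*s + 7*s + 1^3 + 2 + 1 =14*s^3 - 40*s^2 + 22*s + 4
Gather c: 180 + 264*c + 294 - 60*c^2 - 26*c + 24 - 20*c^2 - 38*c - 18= -80*c^2 + 200*c + 480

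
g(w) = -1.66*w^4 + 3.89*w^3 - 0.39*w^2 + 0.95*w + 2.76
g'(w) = -6.64*w^3 + 11.67*w^2 - 0.78*w + 0.95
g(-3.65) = -489.69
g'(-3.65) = 482.15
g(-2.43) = -115.55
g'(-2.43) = 167.03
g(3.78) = -128.02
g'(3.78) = -193.88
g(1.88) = 8.28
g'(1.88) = -3.39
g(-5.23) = -1811.34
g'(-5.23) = 1274.13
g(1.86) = 8.34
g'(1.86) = -2.85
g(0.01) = 2.77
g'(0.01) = 0.94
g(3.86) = -144.18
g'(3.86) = -210.07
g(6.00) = -1316.70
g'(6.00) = -1017.85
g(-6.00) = -3008.58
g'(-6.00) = 1859.99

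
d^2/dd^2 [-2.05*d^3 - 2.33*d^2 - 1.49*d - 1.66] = -12.3*d - 4.66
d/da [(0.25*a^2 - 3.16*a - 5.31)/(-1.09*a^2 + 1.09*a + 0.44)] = (-3.1719*a^2 - 11.3558*a + 4.3975)/(1.1881*a^4 - 2.3762*a^3 + 0.2289*a^2 + 0.9592*a + 0.1936)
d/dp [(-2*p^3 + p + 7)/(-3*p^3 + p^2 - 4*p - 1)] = (-2*p^4 + 22*p^3 + 68*p^2 - 14*p + 27)/(9*p^6 - 6*p^5 + 25*p^4 - 2*p^3 + 14*p^2 + 8*p + 1)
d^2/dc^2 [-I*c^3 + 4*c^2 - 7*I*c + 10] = -6*I*c + 8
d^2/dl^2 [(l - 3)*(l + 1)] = 2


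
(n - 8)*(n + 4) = n^2 - 4*n - 32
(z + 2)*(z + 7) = z^2 + 9*z + 14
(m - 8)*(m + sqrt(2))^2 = m^3 - 8*m^2 + 2*sqrt(2)*m^2 - 16*sqrt(2)*m + 2*m - 16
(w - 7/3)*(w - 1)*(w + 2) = w^3 - 4*w^2/3 - 13*w/3 + 14/3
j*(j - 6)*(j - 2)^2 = j^4 - 10*j^3 + 28*j^2 - 24*j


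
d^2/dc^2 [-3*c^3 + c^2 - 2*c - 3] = 2 - 18*c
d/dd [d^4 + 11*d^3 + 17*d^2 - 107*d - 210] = 4*d^3 + 33*d^2 + 34*d - 107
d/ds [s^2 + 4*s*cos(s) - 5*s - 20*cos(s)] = -4*s*sin(s) + 2*s + 20*sin(s) + 4*cos(s) - 5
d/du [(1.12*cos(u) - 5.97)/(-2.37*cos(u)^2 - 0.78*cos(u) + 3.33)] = (-2.6544*cos(u)^2 + 28.2978*cos(u) + 0.927)*sin(u)/(5.6169*cos(u)^4 + 3.6972*cos(u)^3 - 15.1758*cos(u)^2 - 5.1948*cos(u) + 11.0889)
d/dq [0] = 0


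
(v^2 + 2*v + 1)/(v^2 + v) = (v + 1)/v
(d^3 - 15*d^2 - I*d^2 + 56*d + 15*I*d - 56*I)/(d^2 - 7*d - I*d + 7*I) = d - 8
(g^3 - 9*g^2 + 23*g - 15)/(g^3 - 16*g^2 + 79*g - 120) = (g - 1)/(g - 8)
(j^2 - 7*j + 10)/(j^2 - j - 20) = (j - 2)/(j + 4)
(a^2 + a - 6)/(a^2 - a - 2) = (a + 3)/(a + 1)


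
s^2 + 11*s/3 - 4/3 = (s - 1/3)*(s + 4)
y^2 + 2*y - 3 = (y - 1)*(y + 3)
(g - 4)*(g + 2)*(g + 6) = g^3 + 4*g^2 - 20*g - 48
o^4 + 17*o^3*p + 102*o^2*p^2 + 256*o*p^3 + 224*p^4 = (o + 2*p)*(o + 4*p)^2*(o + 7*p)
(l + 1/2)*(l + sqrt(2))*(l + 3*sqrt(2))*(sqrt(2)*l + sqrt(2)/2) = sqrt(2)*l^4 + sqrt(2)*l^3 + 8*l^3 + 8*l^2 + 25*sqrt(2)*l^2/4 + 2*l + 6*sqrt(2)*l + 3*sqrt(2)/2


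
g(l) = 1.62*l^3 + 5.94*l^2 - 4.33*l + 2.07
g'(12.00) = 838.07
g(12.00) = 3604.83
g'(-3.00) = 3.77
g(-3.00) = 24.78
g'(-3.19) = 7.23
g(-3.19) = 23.74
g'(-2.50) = -3.66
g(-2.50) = 24.71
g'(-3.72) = 18.73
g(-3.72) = 16.98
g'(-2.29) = -6.05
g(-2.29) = 23.68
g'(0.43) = 1.68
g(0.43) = 1.44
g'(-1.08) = -11.49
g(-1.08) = 11.63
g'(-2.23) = -6.65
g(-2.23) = 23.30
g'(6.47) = 275.98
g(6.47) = 661.47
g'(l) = 4.86*l^2 + 11.88*l - 4.33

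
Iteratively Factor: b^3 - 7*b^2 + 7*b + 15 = (b + 1)*(b^2 - 8*b + 15) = (b - 5)*(b + 1)*(b - 3)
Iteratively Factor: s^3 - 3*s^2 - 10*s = (s + 2)*(s^2 - 5*s) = (s - 5)*(s + 2)*(s)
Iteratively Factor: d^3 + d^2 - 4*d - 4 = (d + 2)*(d^2 - d - 2) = (d + 1)*(d + 2)*(d - 2)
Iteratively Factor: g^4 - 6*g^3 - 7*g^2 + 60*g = (g - 5)*(g^3 - g^2 - 12*g) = g*(g - 5)*(g^2 - g - 12) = g*(g - 5)*(g + 3)*(g - 4)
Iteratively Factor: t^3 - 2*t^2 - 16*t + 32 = (t - 2)*(t^2 - 16) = (t - 2)*(t + 4)*(t - 4)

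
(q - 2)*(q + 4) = q^2 + 2*q - 8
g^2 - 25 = (g - 5)*(g + 5)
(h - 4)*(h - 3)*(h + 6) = h^3 - h^2 - 30*h + 72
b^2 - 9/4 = (b - 3/2)*(b + 3/2)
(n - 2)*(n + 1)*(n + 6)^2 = n^4 + 11*n^3 + 22*n^2 - 60*n - 72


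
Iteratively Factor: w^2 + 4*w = (w + 4)*(w)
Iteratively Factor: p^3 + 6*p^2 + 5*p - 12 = (p + 3)*(p^2 + 3*p - 4) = (p + 3)*(p + 4)*(p - 1)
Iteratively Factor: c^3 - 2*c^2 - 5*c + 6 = (c + 2)*(c^2 - 4*c + 3) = (c - 1)*(c + 2)*(c - 3)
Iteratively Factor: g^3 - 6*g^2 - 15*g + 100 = (g - 5)*(g^2 - g - 20) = (g - 5)^2*(g + 4)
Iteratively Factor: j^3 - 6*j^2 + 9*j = (j)*(j^2 - 6*j + 9) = j*(j - 3)*(j - 3)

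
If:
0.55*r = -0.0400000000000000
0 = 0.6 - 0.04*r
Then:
No Solution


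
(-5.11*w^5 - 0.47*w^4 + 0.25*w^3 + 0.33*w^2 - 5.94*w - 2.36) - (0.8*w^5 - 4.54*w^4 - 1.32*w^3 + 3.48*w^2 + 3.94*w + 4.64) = -5.91*w^5 + 4.07*w^4 + 1.57*w^3 - 3.15*w^2 - 9.88*w - 7.0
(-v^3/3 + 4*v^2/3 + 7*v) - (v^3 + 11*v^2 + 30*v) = -4*v^3/3 - 29*v^2/3 - 23*v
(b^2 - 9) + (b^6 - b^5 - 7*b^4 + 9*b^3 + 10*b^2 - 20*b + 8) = b^6 - b^5 - 7*b^4 + 9*b^3 + 11*b^2 - 20*b - 1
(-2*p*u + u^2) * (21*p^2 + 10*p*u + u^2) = -42*p^3*u + p^2*u^2 + 8*p*u^3 + u^4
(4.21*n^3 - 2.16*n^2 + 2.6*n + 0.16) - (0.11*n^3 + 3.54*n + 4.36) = 4.1*n^3 - 2.16*n^2 - 0.94*n - 4.2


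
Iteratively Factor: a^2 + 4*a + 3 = (a + 3)*(a + 1)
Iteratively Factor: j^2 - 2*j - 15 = (j + 3)*(j - 5)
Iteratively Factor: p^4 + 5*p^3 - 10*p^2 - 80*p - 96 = (p + 3)*(p^3 + 2*p^2 - 16*p - 32) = (p + 2)*(p + 3)*(p^2 - 16) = (p - 4)*(p + 2)*(p + 3)*(p + 4)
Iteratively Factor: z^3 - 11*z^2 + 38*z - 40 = (z - 4)*(z^2 - 7*z + 10) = (z - 5)*(z - 4)*(z - 2)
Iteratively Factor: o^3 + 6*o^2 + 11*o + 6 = (o + 1)*(o^2 + 5*o + 6) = (o + 1)*(o + 3)*(o + 2)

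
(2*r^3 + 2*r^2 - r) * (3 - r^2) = -2*r^5 - 2*r^4 + 7*r^3 + 6*r^2 - 3*r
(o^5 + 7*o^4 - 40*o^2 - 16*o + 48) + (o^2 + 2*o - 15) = o^5 + 7*o^4 - 39*o^2 - 14*o + 33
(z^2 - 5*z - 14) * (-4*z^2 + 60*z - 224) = -4*z^4 + 80*z^3 - 468*z^2 + 280*z + 3136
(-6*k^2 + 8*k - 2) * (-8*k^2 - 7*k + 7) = 48*k^4 - 22*k^3 - 82*k^2 + 70*k - 14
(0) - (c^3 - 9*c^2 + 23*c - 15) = -c^3 + 9*c^2 - 23*c + 15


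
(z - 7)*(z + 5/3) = z^2 - 16*z/3 - 35/3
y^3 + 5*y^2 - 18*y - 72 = (y - 4)*(y + 3)*(y + 6)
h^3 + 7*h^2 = h^2*(h + 7)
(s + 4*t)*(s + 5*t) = s^2 + 9*s*t + 20*t^2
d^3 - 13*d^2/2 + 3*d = d*(d - 6)*(d - 1/2)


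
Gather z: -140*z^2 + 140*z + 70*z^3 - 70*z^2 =70*z^3 - 210*z^2 + 140*z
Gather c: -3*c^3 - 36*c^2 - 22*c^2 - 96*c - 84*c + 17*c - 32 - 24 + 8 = -3*c^3 - 58*c^2 - 163*c - 48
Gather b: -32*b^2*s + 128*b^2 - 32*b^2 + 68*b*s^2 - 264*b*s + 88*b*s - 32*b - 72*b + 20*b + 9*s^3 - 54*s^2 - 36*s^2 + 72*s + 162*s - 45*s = b^2*(96 - 32*s) + b*(68*s^2 - 176*s - 84) + 9*s^3 - 90*s^2 + 189*s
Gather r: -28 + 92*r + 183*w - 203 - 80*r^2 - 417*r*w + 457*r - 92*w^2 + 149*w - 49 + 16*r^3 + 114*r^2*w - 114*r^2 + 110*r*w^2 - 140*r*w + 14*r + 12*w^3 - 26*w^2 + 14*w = 16*r^3 + r^2*(114*w - 194) + r*(110*w^2 - 557*w + 563) + 12*w^3 - 118*w^2 + 346*w - 280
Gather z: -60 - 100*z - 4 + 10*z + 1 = -90*z - 63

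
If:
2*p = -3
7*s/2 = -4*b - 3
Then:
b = -7*s/8 - 3/4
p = -3/2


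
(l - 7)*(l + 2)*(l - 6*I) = l^3 - 5*l^2 - 6*I*l^2 - 14*l + 30*I*l + 84*I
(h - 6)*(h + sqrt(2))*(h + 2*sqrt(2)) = h^3 - 6*h^2 + 3*sqrt(2)*h^2 - 18*sqrt(2)*h + 4*h - 24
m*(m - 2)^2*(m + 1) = m^4 - 3*m^3 + 4*m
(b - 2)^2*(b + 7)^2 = b^4 + 10*b^3 - 3*b^2 - 140*b + 196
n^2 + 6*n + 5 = (n + 1)*(n + 5)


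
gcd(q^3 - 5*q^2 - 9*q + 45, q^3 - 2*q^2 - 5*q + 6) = q - 3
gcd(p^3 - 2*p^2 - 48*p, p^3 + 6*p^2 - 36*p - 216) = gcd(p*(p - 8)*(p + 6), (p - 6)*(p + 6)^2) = p + 6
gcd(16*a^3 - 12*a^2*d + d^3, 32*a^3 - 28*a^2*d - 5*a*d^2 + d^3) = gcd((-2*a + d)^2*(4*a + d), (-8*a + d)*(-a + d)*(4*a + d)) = 4*a + d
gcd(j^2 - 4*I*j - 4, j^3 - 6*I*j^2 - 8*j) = j - 2*I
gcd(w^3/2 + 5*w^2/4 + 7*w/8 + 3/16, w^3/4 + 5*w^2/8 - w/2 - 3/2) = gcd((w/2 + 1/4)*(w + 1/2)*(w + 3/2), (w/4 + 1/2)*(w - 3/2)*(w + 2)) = 1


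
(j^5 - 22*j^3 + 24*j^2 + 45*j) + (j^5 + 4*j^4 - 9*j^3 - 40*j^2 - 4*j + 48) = 2*j^5 + 4*j^4 - 31*j^3 - 16*j^2 + 41*j + 48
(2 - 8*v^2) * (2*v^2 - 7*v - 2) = -16*v^4 + 56*v^3 + 20*v^2 - 14*v - 4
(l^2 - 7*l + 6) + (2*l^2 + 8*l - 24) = 3*l^2 + l - 18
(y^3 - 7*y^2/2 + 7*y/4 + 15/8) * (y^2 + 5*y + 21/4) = y^5 + 3*y^4/2 - 21*y^3/2 - 31*y^2/4 + 297*y/16 + 315/32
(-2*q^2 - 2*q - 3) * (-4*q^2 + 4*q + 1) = 8*q^4 + 2*q^2 - 14*q - 3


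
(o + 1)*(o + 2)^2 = o^3 + 5*o^2 + 8*o + 4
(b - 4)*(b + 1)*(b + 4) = b^3 + b^2 - 16*b - 16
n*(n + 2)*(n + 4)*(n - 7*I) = n^4 + 6*n^3 - 7*I*n^3 + 8*n^2 - 42*I*n^2 - 56*I*n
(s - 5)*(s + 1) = s^2 - 4*s - 5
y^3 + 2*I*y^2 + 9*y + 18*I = (y - 3*I)*(y + 2*I)*(y + 3*I)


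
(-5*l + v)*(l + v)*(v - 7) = -5*l^2*v + 35*l^2 - 4*l*v^2 + 28*l*v + v^3 - 7*v^2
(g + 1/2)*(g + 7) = g^2 + 15*g/2 + 7/2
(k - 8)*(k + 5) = k^2 - 3*k - 40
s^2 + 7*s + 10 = (s + 2)*(s + 5)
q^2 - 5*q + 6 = (q - 3)*(q - 2)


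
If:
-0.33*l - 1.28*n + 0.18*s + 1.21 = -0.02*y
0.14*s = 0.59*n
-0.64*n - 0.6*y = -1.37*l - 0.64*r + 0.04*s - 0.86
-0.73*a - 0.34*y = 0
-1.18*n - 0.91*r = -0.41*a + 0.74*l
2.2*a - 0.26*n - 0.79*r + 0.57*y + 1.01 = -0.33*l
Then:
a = -31.11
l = 29.79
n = -13.97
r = -20.13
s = -58.87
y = 66.80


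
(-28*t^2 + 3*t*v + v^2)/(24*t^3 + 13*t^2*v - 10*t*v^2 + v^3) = (-28*t^2 + 3*t*v + v^2)/(24*t^3 + 13*t^2*v - 10*t*v^2 + v^3)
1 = 1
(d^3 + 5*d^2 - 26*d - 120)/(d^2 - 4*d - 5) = (d^2 + 10*d + 24)/(d + 1)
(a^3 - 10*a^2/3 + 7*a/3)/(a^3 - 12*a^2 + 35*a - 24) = a*(3*a - 7)/(3*(a^2 - 11*a + 24))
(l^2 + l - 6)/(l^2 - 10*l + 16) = (l + 3)/(l - 8)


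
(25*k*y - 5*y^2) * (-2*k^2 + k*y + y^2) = -50*k^3*y + 35*k^2*y^2 + 20*k*y^3 - 5*y^4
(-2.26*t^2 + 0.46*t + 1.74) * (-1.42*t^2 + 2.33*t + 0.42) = 3.2092*t^4 - 5.919*t^3 - 2.3482*t^2 + 4.2474*t + 0.7308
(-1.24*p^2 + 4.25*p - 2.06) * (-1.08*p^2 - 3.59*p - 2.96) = 1.3392*p^4 - 0.1384*p^3 - 9.3623*p^2 - 5.1846*p + 6.0976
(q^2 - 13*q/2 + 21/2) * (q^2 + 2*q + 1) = q^4 - 9*q^3/2 - 3*q^2/2 + 29*q/2 + 21/2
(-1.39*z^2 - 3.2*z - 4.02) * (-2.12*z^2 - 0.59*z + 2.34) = 2.9468*z^4 + 7.6041*z^3 + 7.1578*z^2 - 5.1162*z - 9.4068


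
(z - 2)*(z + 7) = z^2 + 5*z - 14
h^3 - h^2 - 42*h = h*(h - 7)*(h + 6)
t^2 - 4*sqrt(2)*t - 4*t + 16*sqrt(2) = (t - 4)*(t - 4*sqrt(2))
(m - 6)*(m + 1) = m^2 - 5*m - 6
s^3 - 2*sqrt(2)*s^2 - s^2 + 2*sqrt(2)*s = s*(s - 1)*(s - 2*sqrt(2))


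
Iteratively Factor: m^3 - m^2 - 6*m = (m + 2)*(m^2 - 3*m) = (m - 3)*(m + 2)*(m)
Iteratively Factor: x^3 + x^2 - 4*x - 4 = (x + 1)*(x^2 - 4) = (x - 2)*(x + 1)*(x + 2)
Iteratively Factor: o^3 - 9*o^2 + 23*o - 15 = (o - 3)*(o^2 - 6*o + 5) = (o - 3)*(o - 1)*(o - 5)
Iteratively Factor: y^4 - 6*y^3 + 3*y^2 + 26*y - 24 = (y - 3)*(y^3 - 3*y^2 - 6*y + 8) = (y - 3)*(y + 2)*(y^2 - 5*y + 4) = (y - 4)*(y - 3)*(y + 2)*(y - 1)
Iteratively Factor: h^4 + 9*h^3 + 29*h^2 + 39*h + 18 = (h + 3)*(h^3 + 6*h^2 + 11*h + 6) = (h + 2)*(h + 3)*(h^2 + 4*h + 3) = (h + 2)*(h + 3)^2*(h + 1)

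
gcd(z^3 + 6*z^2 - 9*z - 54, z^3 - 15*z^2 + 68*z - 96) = z - 3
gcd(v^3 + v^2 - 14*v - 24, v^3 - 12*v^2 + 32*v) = v - 4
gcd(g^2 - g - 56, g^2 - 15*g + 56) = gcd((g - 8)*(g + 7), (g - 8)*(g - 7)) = g - 8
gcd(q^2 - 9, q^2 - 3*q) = q - 3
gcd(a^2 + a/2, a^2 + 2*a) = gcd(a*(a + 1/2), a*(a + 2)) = a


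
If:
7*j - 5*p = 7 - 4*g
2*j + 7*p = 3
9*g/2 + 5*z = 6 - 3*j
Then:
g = 108/121 - 590*z/363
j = 280*z/363 + 80/121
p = 29/121 - 80*z/363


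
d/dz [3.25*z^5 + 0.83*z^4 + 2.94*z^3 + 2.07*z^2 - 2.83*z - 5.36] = 16.25*z^4 + 3.32*z^3 + 8.82*z^2 + 4.14*z - 2.83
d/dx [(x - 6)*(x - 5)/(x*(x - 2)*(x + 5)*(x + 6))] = 2*(-x^5 + 12*x^4 + 39*x^3 - 391*x^2 - 240*x + 900)/(x^2*(x^6 + 18*x^5 + 97*x^4 + 24*x^3 - 1016*x^2 - 960*x + 3600))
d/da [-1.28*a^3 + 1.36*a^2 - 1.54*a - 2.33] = -3.84*a^2 + 2.72*a - 1.54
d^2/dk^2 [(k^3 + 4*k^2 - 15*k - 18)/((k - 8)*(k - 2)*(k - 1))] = 2*(15*k^6 - 123*k^5 + 171*k^4 + 2251*k^3 - 12738*k^2 + 23268*k - 14216)/(k^9 - 33*k^8 + 441*k^7 - 3095*k^6 + 12522*k^5 - 30612*k^4 + 45800*k^3 - 40896*k^2 + 19968*k - 4096)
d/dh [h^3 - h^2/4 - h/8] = 3*h^2 - h/2 - 1/8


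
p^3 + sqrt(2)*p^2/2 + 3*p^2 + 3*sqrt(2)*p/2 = p*(p + 3)*(p + sqrt(2)/2)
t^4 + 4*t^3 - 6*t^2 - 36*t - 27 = (t - 3)*(t + 1)*(t + 3)^2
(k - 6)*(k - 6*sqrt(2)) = k^2 - 6*sqrt(2)*k - 6*k + 36*sqrt(2)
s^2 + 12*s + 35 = (s + 5)*(s + 7)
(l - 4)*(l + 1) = l^2 - 3*l - 4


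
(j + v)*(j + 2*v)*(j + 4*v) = j^3 + 7*j^2*v + 14*j*v^2 + 8*v^3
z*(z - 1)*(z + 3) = z^3 + 2*z^2 - 3*z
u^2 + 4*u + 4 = (u + 2)^2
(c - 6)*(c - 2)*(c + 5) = c^3 - 3*c^2 - 28*c + 60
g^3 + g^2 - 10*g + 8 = (g - 2)*(g - 1)*(g + 4)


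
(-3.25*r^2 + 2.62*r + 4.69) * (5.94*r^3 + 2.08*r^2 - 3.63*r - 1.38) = -19.305*r^5 + 8.8028*r^4 + 45.1057*r^3 + 4.7296*r^2 - 20.6403*r - 6.4722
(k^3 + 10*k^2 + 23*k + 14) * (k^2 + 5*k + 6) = k^5 + 15*k^4 + 79*k^3 + 189*k^2 + 208*k + 84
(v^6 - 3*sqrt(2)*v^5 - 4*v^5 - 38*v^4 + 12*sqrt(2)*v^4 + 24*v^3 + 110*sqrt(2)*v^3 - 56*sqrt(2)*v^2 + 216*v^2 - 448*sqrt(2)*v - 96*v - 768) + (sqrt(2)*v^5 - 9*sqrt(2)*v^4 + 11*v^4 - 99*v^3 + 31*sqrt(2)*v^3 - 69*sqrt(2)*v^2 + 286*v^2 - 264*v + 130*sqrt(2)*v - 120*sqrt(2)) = v^6 - 4*v^5 - 2*sqrt(2)*v^5 - 27*v^4 + 3*sqrt(2)*v^4 - 75*v^3 + 141*sqrt(2)*v^3 - 125*sqrt(2)*v^2 + 502*v^2 - 318*sqrt(2)*v - 360*v - 768 - 120*sqrt(2)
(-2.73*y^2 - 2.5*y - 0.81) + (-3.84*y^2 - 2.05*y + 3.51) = -6.57*y^2 - 4.55*y + 2.7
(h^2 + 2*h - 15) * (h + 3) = h^3 + 5*h^2 - 9*h - 45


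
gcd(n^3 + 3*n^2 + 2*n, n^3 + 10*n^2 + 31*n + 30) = n + 2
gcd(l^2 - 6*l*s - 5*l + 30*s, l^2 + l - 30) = l - 5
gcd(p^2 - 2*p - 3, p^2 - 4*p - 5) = p + 1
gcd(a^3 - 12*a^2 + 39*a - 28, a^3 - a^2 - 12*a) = a - 4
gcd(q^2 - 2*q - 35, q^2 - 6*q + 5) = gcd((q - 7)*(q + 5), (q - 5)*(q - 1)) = 1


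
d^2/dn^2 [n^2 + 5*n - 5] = 2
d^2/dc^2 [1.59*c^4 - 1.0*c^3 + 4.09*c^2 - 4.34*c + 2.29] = 19.08*c^2 - 6.0*c + 8.18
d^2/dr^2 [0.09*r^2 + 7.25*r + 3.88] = 0.180000000000000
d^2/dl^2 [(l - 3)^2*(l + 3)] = 6*l - 6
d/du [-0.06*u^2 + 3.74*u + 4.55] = 3.74 - 0.12*u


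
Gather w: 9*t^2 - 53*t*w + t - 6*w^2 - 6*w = 9*t^2 + t - 6*w^2 + w*(-53*t - 6)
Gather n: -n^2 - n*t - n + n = -n^2 - n*t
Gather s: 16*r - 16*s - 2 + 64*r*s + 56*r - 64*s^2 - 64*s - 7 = 72*r - 64*s^2 + s*(64*r - 80) - 9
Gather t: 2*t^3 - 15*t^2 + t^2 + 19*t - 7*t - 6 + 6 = 2*t^3 - 14*t^2 + 12*t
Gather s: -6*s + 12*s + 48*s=54*s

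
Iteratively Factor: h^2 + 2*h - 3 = (h - 1)*(h + 3)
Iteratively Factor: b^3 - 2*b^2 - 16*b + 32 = (b + 4)*(b^2 - 6*b + 8) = (b - 2)*(b + 4)*(b - 4)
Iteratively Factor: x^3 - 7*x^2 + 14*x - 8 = (x - 4)*(x^2 - 3*x + 2) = (x - 4)*(x - 2)*(x - 1)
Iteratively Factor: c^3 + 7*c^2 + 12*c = (c + 3)*(c^2 + 4*c) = (c + 3)*(c + 4)*(c)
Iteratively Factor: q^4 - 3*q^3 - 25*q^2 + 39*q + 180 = (q + 3)*(q^3 - 6*q^2 - 7*q + 60) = (q + 3)^2*(q^2 - 9*q + 20) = (q - 4)*(q + 3)^2*(q - 5)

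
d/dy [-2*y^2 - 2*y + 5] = -4*y - 2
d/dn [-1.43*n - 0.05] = -1.43000000000000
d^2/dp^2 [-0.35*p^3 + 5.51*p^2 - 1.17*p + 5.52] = 11.02 - 2.1*p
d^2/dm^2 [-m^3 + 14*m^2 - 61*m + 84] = 28 - 6*m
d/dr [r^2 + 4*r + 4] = 2*r + 4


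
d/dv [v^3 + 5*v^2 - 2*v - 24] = 3*v^2 + 10*v - 2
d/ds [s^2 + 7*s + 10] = 2*s + 7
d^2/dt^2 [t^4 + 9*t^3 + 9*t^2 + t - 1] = 12*t^2 + 54*t + 18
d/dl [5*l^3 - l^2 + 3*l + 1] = 15*l^2 - 2*l + 3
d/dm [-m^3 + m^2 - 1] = m*(2 - 3*m)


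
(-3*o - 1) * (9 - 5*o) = 15*o^2 - 22*o - 9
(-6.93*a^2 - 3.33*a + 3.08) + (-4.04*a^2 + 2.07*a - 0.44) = -10.97*a^2 - 1.26*a + 2.64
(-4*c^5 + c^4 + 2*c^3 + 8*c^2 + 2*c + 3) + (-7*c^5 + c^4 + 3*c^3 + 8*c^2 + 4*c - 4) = -11*c^5 + 2*c^4 + 5*c^3 + 16*c^2 + 6*c - 1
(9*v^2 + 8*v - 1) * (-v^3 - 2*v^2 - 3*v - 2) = -9*v^5 - 26*v^4 - 42*v^3 - 40*v^2 - 13*v + 2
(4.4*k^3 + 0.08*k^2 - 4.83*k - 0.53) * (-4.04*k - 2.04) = -17.776*k^4 - 9.2992*k^3 + 19.35*k^2 + 11.9944*k + 1.0812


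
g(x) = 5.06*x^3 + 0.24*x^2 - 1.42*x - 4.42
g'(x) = 15.18*x^2 + 0.48*x - 1.42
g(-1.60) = -22.26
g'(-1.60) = 36.67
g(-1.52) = -19.48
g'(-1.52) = 32.92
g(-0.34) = -4.11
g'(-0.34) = 0.17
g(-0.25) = -4.13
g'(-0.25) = -0.59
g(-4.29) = -393.42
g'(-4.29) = 275.90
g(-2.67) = -95.23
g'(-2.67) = 105.52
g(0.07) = -4.52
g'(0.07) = -1.31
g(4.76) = 539.98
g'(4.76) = 344.81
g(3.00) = 130.10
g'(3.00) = 136.64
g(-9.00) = -3660.94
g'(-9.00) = 1223.84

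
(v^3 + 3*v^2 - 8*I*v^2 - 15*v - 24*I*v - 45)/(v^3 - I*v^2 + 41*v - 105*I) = (v + 3)/(v + 7*I)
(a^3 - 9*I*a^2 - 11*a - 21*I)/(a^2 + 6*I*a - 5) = (a^2 - 10*I*a - 21)/(a + 5*I)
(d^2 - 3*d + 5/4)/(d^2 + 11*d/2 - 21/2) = (4*d^2 - 12*d + 5)/(2*(2*d^2 + 11*d - 21))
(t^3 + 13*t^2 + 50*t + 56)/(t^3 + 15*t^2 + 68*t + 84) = (t + 4)/(t + 6)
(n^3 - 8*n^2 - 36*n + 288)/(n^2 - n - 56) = (n^2 - 36)/(n + 7)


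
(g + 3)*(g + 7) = g^2 + 10*g + 21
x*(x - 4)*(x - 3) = x^3 - 7*x^2 + 12*x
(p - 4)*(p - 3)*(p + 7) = p^3 - 37*p + 84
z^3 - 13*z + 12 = (z - 3)*(z - 1)*(z + 4)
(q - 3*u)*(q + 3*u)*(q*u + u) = q^3*u + q^2*u - 9*q*u^3 - 9*u^3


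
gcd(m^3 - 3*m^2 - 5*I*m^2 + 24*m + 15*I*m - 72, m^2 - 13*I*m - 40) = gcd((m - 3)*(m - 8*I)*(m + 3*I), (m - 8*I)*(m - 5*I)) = m - 8*I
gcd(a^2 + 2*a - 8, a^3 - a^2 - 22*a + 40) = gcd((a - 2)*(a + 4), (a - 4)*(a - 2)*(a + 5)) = a - 2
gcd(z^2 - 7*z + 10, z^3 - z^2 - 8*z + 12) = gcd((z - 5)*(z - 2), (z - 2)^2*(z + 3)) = z - 2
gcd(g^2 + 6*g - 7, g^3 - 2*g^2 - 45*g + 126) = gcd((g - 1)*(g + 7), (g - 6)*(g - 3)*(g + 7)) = g + 7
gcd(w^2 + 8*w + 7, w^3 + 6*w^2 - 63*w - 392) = w + 7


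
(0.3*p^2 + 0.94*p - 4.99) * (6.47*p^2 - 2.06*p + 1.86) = 1.941*p^4 + 5.4638*p^3 - 33.6637*p^2 + 12.0278*p - 9.2814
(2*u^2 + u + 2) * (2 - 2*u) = -4*u^3 + 2*u^2 - 2*u + 4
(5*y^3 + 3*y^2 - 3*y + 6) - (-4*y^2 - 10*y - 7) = 5*y^3 + 7*y^2 + 7*y + 13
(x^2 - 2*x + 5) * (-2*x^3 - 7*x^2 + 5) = -2*x^5 - 3*x^4 + 4*x^3 - 30*x^2 - 10*x + 25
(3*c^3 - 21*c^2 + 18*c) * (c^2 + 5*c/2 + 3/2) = 3*c^5 - 27*c^4/2 - 30*c^3 + 27*c^2/2 + 27*c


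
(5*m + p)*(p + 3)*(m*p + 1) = 5*m^2*p^2 + 15*m^2*p + m*p^3 + 3*m*p^2 + 5*m*p + 15*m + p^2 + 3*p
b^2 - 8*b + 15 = (b - 5)*(b - 3)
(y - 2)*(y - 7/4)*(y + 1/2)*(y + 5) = y^4 + 7*y^3/4 - 117*y^2/8 + 79*y/8 + 35/4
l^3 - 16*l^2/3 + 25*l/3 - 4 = (l - 3)*(l - 4/3)*(l - 1)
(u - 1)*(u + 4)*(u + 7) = u^3 + 10*u^2 + 17*u - 28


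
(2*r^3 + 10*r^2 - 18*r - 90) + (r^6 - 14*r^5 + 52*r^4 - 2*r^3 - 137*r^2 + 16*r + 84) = r^6 - 14*r^5 + 52*r^4 - 127*r^2 - 2*r - 6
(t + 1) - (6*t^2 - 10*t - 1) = -6*t^2 + 11*t + 2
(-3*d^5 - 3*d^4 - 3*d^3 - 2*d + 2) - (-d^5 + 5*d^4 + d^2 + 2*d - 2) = -2*d^5 - 8*d^4 - 3*d^3 - d^2 - 4*d + 4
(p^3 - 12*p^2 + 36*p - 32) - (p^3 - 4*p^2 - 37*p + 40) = -8*p^2 + 73*p - 72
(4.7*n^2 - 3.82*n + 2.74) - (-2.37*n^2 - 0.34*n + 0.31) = 7.07*n^2 - 3.48*n + 2.43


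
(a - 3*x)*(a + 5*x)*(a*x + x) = a^3*x + 2*a^2*x^2 + a^2*x - 15*a*x^3 + 2*a*x^2 - 15*x^3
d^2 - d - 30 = (d - 6)*(d + 5)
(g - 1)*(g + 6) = g^2 + 5*g - 6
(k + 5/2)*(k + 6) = k^2 + 17*k/2 + 15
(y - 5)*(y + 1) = y^2 - 4*y - 5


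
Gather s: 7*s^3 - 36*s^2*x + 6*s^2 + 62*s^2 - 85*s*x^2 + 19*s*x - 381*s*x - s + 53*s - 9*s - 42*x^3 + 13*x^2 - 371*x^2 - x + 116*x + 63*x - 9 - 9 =7*s^3 + s^2*(68 - 36*x) + s*(-85*x^2 - 362*x + 43) - 42*x^3 - 358*x^2 + 178*x - 18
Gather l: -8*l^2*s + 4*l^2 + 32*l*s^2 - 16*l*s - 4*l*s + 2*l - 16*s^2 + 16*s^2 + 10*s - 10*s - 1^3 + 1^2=l^2*(4 - 8*s) + l*(32*s^2 - 20*s + 2)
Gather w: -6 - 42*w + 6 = -42*w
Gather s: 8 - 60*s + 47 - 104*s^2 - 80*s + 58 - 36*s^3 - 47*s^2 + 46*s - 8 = -36*s^3 - 151*s^2 - 94*s + 105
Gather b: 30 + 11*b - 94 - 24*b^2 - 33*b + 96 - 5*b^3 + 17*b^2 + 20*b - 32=-5*b^3 - 7*b^2 - 2*b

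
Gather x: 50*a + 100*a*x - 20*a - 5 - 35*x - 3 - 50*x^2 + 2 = 30*a - 50*x^2 + x*(100*a - 35) - 6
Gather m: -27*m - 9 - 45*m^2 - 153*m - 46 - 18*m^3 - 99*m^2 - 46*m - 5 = -18*m^3 - 144*m^2 - 226*m - 60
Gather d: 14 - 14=0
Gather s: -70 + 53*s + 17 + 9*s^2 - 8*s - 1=9*s^2 + 45*s - 54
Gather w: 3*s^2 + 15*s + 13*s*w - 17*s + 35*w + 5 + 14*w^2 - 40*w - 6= 3*s^2 - 2*s + 14*w^2 + w*(13*s - 5) - 1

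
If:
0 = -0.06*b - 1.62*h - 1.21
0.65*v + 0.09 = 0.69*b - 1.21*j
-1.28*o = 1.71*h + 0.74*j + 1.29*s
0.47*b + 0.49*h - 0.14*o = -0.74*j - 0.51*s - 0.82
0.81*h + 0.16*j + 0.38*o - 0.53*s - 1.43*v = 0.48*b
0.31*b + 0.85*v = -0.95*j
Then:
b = 0.05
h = -0.75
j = -0.09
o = 1.46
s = -0.40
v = 0.08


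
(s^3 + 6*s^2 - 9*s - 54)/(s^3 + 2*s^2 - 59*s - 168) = (s^2 + 3*s - 18)/(s^2 - s - 56)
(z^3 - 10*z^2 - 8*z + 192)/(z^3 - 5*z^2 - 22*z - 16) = (z^2 - 2*z - 24)/(z^2 + 3*z + 2)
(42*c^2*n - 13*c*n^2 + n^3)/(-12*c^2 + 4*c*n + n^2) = n*(42*c^2 - 13*c*n + n^2)/(-12*c^2 + 4*c*n + n^2)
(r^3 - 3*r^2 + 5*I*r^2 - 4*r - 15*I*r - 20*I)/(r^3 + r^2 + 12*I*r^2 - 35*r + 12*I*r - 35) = (r - 4)/(r + 7*I)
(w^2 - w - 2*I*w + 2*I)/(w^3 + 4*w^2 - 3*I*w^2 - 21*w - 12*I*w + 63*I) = (w^2 - w*(1 + 2*I) + 2*I)/(w^3 + w^2*(4 - 3*I) - 3*w*(7 + 4*I) + 63*I)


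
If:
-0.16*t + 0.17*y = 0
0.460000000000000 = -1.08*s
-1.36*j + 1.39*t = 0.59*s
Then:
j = 1.0859375*y + 0.184776688453159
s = -0.43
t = 1.0625*y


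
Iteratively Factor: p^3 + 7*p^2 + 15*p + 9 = (p + 3)*(p^2 + 4*p + 3) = (p + 1)*(p + 3)*(p + 3)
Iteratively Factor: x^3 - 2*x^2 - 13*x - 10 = (x - 5)*(x^2 + 3*x + 2) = (x - 5)*(x + 1)*(x + 2)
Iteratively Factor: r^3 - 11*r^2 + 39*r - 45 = (r - 5)*(r^2 - 6*r + 9) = (r - 5)*(r - 3)*(r - 3)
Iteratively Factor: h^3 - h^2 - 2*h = (h)*(h^2 - h - 2) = h*(h - 2)*(h + 1)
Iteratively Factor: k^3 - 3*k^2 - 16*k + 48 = (k - 4)*(k^2 + k - 12) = (k - 4)*(k + 4)*(k - 3)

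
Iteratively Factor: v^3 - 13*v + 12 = (v - 3)*(v^2 + 3*v - 4) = (v - 3)*(v - 1)*(v + 4)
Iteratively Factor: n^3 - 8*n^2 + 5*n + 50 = (n - 5)*(n^2 - 3*n - 10) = (n - 5)^2*(n + 2)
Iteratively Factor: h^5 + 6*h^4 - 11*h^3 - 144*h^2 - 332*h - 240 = (h + 4)*(h^4 + 2*h^3 - 19*h^2 - 68*h - 60) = (h - 5)*(h + 4)*(h^3 + 7*h^2 + 16*h + 12) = (h - 5)*(h + 2)*(h + 4)*(h^2 + 5*h + 6) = (h - 5)*(h + 2)^2*(h + 4)*(h + 3)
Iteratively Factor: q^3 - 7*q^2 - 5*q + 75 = (q - 5)*(q^2 - 2*q - 15) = (q - 5)^2*(q + 3)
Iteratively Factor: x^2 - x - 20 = (x + 4)*(x - 5)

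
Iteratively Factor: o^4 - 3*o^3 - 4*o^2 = (o - 4)*(o^3 + o^2) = o*(o - 4)*(o^2 + o) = o^2*(o - 4)*(o + 1)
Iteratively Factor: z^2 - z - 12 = (z + 3)*(z - 4)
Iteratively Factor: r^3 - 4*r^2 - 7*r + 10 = (r - 1)*(r^2 - 3*r - 10) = (r - 5)*(r - 1)*(r + 2)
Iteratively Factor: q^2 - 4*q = (q)*(q - 4)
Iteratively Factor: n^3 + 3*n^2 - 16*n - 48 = (n + 3)*(n^2 - 16) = (n + 3)*(n + 4)*(n - 4)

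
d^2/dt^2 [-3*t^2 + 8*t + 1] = -6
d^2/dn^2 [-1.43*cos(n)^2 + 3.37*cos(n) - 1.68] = -3.37*cos(n) + 2.86*cos(2*n)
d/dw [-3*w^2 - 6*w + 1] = -6*w - 6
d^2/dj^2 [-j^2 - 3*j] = -2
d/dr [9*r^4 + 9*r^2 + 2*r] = 36*r^3 + 18*r + 2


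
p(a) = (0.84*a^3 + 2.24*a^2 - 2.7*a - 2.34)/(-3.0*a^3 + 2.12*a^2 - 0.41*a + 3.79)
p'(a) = (2.52*a^2 + 4.48*a - 2.7)/(-3.0*a^3 + 2.12*a^2 - 0.41*a + 3.79) + (9.0*a^2 - 4.24*a + 0.41)*(0.84*a^3 + 2.24*a^2 - 2.7*a - 2.34)/(-3.0*a^3 + 2.12*a^2 - 0.41*a + 3.79)^2 = (-8.88178419700125e-16*a^5 + 8.50080000000001*a^4 - 16.8888*a^3 - 6.7036*a^2 + 26.9008*a - 11.1924)/(9.0*a^6 - 12.72*a^5 + 6.9544*a^4 - 24.4784*a^3 + 16.2377*a^2 - 3.1078*a + 14.3641)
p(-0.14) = -0.49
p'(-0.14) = -0.99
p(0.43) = -0.80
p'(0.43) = -0.14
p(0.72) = -0.81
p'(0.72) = 0.06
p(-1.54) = 0.20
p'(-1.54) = 0.10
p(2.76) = -0.56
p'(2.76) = 0.08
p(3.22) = -0.53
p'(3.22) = 0.06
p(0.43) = -0.80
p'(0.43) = -0.14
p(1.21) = -0.77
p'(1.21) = -0.13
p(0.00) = -0.62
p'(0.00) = -0.78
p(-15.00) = -0.22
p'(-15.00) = 0.00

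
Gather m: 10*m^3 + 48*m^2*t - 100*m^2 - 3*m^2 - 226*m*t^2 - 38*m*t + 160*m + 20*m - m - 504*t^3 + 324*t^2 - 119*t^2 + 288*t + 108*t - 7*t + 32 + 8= 10*m^3 + m^2*(48*t - 103) + m*(-226*t^2 - 38*t + 179) - 504*t^3 + 205*t^2 + 389*t + 40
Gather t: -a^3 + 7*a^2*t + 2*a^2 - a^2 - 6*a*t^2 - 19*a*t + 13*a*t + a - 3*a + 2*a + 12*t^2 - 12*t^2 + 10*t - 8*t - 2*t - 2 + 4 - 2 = -a^3 + a^2 - 6*a*t^2 + t*(7*a^2 - 6*a)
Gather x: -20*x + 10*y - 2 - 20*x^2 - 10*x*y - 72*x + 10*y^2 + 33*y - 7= -20*x^2 + x*(-10*y - 92) + 10*y^2 + 43*y - 9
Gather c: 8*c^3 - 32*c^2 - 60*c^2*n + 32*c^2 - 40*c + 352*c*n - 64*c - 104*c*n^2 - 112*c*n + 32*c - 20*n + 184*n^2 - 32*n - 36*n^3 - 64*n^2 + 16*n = 8*c^3 - 60*c^2*n + c*(-104*n^2 + 240*n - 72) - 36*n^3 + 120*n^2 - 36*n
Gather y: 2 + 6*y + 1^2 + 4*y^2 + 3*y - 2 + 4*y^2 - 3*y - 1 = 8*y^2 + 6*y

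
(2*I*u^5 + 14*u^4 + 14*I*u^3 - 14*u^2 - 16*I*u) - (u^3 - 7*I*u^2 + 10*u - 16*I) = 2*I*u^5 + 14*u^4 - u^3 + 14*I*u^3 - 14*u^2 + 7*I*u^2 - 10*u - 16*I*u + 16*I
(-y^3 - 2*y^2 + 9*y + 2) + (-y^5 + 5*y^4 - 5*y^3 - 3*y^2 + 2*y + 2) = -y^5 + 5*y^4 - 6*y^3 - 5*y^2 + 11*y + 4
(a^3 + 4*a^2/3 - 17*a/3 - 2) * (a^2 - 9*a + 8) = a^5 - 23*a^4/3 - 29*a^3/3 + 179*a^2/3 - 82*a/3 - 16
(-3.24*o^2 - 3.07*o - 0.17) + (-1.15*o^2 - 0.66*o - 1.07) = -4.39*o^2 - 3.73*o - 1.24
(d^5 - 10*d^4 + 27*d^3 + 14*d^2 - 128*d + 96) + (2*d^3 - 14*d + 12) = d^5 - 10*d^4 + 29*d^3 + 14*d^2 - 142*d + 108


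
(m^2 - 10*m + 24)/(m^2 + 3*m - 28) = (m - 6)/(m + 7)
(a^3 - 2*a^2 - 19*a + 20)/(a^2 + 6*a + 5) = (a^3 - 2*a^2 - 19*a + 20)/(a^2 + 6*a + 5)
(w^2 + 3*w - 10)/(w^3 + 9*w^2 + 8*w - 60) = 1/(w + 6)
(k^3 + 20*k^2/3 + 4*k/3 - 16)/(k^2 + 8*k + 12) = k - 4/3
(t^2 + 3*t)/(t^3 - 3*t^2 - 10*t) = (t + 3)/(t^2 - 3*t - 10)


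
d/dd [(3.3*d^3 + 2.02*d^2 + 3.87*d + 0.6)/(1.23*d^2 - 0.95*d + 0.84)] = (4.059*d^4 - 6.27*d^3 + 1.6369*d^2 + 1.9176*d + 3.8208)/(1.5129*d^4 - 2.337*d^3 + 2.9689*d^2 - 1.596*d + 0.7056)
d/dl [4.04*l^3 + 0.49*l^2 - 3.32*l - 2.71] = 12.12*l^2 + 0.98*l - 3.32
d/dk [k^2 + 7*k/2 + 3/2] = 2*k + 7/2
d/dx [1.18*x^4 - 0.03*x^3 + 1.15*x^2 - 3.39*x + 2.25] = 4.72*x^3 - 0.09*x^2 + 2.3*x - 3.39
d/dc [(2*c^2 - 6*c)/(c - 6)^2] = 18*(2 - c)/(c^3 - 18*c^2 + 108*c - 216)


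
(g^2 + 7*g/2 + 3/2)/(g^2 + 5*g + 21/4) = 2*(2*g^2 + 7*g + 3)/(4*g^2 + 20*g + 21)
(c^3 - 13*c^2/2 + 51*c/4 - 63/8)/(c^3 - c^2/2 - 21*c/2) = (c^2 - 3*c + 9/4)/(c*(c + 3))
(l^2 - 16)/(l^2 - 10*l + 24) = (l + 4)/(l - 6)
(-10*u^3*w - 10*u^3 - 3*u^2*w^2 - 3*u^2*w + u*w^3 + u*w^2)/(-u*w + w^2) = u*(10*u^2*w + 10*u^2 + 3*u*w^2 + 3*u*w - w^3 - w^2)/(w*(u - w))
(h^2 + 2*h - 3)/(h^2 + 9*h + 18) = (h - 1)/(h + 6)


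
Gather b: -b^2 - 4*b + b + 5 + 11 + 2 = -b^2 - 3*b + 18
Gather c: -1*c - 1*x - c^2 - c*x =-c^2 + c*(-x - 1) - x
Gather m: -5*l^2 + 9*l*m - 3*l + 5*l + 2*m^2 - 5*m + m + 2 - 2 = -5*l^2 + 2*l + 2*m^2 + m*(9*l - 4)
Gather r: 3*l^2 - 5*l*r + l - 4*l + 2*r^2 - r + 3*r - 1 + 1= 3*l^2 - 3*l + 2*r^2 + r*(2 - 5*l)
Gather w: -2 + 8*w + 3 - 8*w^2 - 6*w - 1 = -8*w^2 + 2*w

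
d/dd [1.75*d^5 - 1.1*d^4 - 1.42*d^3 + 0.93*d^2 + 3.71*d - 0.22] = 8.75*d^4 - 4.4*d^3 - 4.26*d^2 + 1.86*d + 3.71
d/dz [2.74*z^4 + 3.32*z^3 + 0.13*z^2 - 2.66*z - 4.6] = 10.96*z^3 + 9.96*z^2 + 0.26*z - 2.66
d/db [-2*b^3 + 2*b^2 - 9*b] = -6*b^2 + 4*b - 9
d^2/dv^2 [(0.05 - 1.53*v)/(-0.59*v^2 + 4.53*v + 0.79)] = ((13.9208 - 5.4162*v)*(-0.59*v^2 + 4.53*v + 0.79) - (1.18*v - 4.53)*(1.53*v - 0.05)*(2.36*v - 9.06))/(-0.59*v^2 + 4.53*v + 0.79)^3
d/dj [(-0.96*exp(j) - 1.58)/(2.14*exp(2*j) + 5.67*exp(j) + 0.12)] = (2.0544*exp(2*j) + 6.7624*exp(j) + 8.8434)*exp(j)/(4.5796*exp(4*j) + 24.2676*exp(3*j) + 32.6625*exp(2*j) + 1.3608*exp(j) + 0.0144)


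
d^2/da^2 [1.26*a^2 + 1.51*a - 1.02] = 2.52000000000000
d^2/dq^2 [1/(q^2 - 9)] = 6*(q^2 + 3)/(q^2 - 9)^3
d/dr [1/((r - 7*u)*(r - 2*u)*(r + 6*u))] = (-(r - 7*u)*(r - 2*u) - (r - 7*u)*(r + 6*u) - (r - 2*u)*(r + 6*u))/((r - 7*u)^2*(r - 2*u)^2*(r + 6*u)^2)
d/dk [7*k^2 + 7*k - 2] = 14*k + 7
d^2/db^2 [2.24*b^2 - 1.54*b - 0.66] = 4.48000000000000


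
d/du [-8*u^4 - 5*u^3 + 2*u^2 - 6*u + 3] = -32*u^3 - 15*u^2 + 4*u - 6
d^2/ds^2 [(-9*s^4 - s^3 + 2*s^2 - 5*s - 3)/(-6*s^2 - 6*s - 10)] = (81*s^6 + 243*s^5 + 648*s^4 + 1137*s^3 + 1566*s^2 - 69*s - 143)/(27*s^6 + 81*s^5 + 216*s^4 + 297*s^3 + 360*s^2 + 225*s + 125)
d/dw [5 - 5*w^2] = -10*w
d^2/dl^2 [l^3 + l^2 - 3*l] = 6*l + 2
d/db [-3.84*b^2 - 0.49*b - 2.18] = -7.68*b - 0.49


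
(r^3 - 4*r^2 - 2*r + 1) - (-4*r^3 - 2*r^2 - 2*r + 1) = 5*r^3 - 2*r^2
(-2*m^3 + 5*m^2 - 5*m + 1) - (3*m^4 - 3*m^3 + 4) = -3*m^4 + m^3 + 5*m^2 - 5*m - 3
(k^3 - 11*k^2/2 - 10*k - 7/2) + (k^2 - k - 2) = k^3 - 9*k^2/2 - 11*k - 11/2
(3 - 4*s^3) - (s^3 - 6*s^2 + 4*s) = -5*s^3 + 6*s^2 - 4*s + 3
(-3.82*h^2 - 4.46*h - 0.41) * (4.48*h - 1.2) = -17.1136*h^3 - 15.3968*h^2 + 3.5152*h + 0.492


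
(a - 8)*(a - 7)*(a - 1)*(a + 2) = a^4 - 14*a^3 + 39*a^2 + 86*a - 112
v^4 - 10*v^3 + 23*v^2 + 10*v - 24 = (v - 6)*(v - 4)*(v - 1)*(v + 1)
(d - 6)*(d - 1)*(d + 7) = d^3 - 43*d + 42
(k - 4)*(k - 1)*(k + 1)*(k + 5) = k^4 + k^3 - 21*k^2 - k + 20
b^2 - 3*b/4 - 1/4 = (b - 1)*(b + 1/4)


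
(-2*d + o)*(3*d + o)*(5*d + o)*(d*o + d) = -30*d^4*o - 30*d^4 - d^3*o^2 - d^3*o + 6*d^2*o^3 + 6*d^2*o^2 + d*o^4 + d*o^3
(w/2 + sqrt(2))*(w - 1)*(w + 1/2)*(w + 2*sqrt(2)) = w^4/2 - w^3/4 + 2*sqrt(2)*w^3 - sqrt(2)*w^2 + 15*w^2/4 - 2*w - sqrt(2)*w - 2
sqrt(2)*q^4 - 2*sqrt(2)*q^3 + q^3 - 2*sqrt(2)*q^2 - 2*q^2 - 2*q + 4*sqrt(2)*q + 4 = (q - 2)*(q - sqrt(2))*(q + sqrt(2))*(sqrt(2)*q + 1)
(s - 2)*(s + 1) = s^2 - s - 2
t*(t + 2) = t^2 + 2*t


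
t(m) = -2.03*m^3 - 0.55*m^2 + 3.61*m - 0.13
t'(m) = -6.09*m^2 - 1.1*m + 3.61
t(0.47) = 1.23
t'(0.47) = 1.75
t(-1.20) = -1.75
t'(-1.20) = -3.84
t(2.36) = -21.36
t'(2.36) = -32.90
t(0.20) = 0.55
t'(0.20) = 3.15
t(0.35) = 0.98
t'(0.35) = 2.48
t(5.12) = -268.53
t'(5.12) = -161.67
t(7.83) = -980.08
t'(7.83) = -378.37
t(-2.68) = 25.32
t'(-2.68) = -37.18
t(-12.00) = 3385.19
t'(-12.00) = -860.15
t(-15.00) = 6673.22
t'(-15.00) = -1350.14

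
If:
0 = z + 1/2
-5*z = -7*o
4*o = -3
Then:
No Solution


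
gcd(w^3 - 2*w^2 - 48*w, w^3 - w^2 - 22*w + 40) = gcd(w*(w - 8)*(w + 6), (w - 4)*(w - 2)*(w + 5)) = 1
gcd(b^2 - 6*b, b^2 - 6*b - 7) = 1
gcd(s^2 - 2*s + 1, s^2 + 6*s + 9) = 1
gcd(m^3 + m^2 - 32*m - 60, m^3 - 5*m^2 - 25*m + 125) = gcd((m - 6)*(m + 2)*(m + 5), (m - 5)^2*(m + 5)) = m + 5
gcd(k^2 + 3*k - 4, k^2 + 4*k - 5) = k - 1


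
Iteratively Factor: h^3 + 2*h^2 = (h + 2)*(h^2) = h*(h + 2)*(h)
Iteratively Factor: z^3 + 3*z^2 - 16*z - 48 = (z + 3)*(z^2 - 16) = (z - 4)*(z + 3)*(z + 4)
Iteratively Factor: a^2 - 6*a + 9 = (a - 3)*(a - 3)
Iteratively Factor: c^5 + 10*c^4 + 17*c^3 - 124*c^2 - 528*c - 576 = (c - 4)*(c^4 + 14*c^3 + 73*c^2 + 168*c + 144) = (c - 4)*(c + 3)*(c^3 + 11*c^2 + 40*c + 48) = (c - 4)*(c + 3)*(c + 4)*(c^2 + 7*c + 12) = (c - 4)*(c + 3)*(c + 4)^2*(c + 3)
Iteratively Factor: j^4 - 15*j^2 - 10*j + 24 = (j - 4)*(j^3 + 4*j^2 + j - 6) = (j - 4)*(j + 2)*(j^2 + 2*j - 3) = (j - 4)*(j - 1)*(j + 2)*(j + 3)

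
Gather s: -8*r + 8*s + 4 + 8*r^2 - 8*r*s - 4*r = 8*r^2 - 12*r + s*(8 - 8*r) + 4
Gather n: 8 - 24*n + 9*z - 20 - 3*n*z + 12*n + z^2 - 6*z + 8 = n*(-3*z - 12) + z^2 + 3*z - 4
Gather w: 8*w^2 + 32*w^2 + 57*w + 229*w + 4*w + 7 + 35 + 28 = 40*w^2 + 290*w + 70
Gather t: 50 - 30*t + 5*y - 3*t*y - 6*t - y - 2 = t*(-3*y - 36) + 4*y + 48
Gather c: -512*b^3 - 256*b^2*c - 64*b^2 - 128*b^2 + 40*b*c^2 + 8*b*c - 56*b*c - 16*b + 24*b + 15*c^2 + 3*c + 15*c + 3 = -512*b^3 - 192*b^2 + 8*b + c^2*(40*b + 15) + c*(-256*b^2 - 48*b + 18) + 3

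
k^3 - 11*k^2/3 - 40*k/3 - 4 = (k - 6)*(k + 1/3)*(k + 2)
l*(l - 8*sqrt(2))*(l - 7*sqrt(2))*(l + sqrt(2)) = l^4 - 14*sqrt(2)*l^3 + 82*l^2 + 112*sqrt(2)*l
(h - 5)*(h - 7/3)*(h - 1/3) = h^3 - 23*h^2/3 + 127*h/9 - 35/9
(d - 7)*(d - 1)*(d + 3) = d^3 - 5*d^2 - 17*d + 21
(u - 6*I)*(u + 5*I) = u^2 - I*u + 30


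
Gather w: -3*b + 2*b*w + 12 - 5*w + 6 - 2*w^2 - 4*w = -3*b - 2*w^2 + w*(2*b - 9) + 18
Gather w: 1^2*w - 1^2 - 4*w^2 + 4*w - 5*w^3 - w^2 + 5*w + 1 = -5*w^3 - 5*w^2 + 10*w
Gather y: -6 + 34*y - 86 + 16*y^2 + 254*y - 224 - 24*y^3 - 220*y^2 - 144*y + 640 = -24*y^3 - 204*y^2 + 144*y + 324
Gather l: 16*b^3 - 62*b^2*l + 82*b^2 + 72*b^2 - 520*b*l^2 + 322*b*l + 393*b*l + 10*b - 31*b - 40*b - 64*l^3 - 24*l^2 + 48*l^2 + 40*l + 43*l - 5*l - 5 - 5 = 16*b^3 + 154*b^2 - 61*b - 64*l^3 + l^2*(24 - 520*b) + l*(-62*b^2 + 715*b + 78) - 10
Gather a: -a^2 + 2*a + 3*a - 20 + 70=-a^2 + 5*a + 50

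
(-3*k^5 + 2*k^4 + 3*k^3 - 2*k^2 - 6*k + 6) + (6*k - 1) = -3*k^5 + 2*k^4 + 3*k^3 - 2*k^2 + 5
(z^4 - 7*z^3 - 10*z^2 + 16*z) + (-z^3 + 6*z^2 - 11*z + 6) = z^4 - 8*z^3 - 4*z^2 + 5*z + 6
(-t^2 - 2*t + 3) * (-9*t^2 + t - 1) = 9*t^4 + 17*t^3 - 28*t^2 + 5*t - 3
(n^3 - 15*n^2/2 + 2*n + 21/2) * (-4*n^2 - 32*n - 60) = -4*n^5 - 2*n^4 + 172*n^3 + 344*n^2 - 456*n - 630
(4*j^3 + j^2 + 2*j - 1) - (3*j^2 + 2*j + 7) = 4*j^3 - 2*j^2 - 8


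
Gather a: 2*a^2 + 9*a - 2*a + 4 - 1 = 2*a^2 + 7*a + 3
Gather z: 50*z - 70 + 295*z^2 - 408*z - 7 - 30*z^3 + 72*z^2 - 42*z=-30*z^3 + 367*z^2 - 400*z - 77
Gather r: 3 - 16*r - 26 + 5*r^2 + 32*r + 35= 5*r^2 + 16*r + 12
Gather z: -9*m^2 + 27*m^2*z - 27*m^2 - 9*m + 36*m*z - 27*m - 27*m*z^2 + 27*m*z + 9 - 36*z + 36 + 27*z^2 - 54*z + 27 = -36*m^2 - 36*m + z^2*(27 - 27*m) + z*(27*m^2 + 63*m - 90) + 72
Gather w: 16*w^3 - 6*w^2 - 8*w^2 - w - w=16*w^3 - 14*w^2 - 2*w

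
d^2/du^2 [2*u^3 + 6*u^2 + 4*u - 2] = 12*u + 12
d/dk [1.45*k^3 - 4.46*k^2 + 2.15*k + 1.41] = 4.35*k^2 - 8.92*k + 2.15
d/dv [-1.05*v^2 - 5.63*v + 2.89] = -2.1*v - 5.63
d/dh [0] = 0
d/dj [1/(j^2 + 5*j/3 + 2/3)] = 3*(-6*j - 5)/(3*j^2 + 5*j + 2)^2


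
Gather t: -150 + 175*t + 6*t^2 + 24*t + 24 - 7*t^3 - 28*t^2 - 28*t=-7*t^3 - 22*t^2 + 171*t - 126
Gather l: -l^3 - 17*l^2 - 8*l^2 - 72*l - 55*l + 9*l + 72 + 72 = -l^3 - 25*l^2 - 118*l + 144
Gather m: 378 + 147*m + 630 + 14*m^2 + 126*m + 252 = 14*m^2 + 273*m + 1260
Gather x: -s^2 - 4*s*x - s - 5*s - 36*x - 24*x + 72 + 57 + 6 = -s^2 - 6*s + x*(-4*s - 60) + 135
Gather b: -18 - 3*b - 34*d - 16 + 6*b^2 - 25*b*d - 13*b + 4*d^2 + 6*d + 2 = 6*b^2 + b*(-25*d - 16) + 4*d^2 - 28*d - 32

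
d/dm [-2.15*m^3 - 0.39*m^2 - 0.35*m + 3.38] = -6.45*m^2 - 0.78*m - 0.35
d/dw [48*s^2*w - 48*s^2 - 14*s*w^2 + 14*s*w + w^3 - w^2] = 48*s^2 - 28*s*w + 14*s + 3*w^2 - 2*w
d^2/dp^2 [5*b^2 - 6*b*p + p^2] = 2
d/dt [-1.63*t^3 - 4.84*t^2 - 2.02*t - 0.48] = -4.89*t^2 - 9.68*t - 2.02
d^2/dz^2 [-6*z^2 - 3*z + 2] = -12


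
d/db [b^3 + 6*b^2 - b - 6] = 3*b^2 + 12*b - 1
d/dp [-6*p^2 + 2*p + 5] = 2 - 12*p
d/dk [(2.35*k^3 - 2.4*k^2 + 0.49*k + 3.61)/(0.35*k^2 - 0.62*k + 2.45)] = (0.8225*k^4 - 2.914*k^3 + 18.589*k^2 - 14.287*k + 3.4387)/(0.1225*k^4 - 0.434*k^3 + 2.0994*k^2 - 3.038*k + 6.0025)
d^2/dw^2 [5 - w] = 0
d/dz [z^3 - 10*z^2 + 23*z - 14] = 3*z^2 - 20*z + 23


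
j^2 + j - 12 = (j - 3)*(j + 4)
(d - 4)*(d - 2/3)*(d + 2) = d^3 - 8*d^2/3 - 20*d/3 + 16/3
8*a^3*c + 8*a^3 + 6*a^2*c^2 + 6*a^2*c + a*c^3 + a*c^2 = (2*a + c)*(4*a + c)*(a*c + a)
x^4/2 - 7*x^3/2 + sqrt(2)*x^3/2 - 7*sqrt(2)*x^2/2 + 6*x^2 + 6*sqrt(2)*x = x*(x/2 + sqrt(2)/2)*(x - 4)*(x - 3)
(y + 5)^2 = y^2 + 10*y + 25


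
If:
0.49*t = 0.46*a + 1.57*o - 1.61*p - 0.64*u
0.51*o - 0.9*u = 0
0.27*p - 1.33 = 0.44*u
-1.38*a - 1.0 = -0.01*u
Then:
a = 0.0072463768115942*u - 0.72463768115942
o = 1.76470588235294*u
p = 1.62962962962963*u + 4.92592592592593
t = -0.999555377706638*u - 16.8654572940287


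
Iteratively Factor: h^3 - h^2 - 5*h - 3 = (h + 1)*(h^2 - 2*h - 3) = (h - 3)*(h + 1)*(h + 1)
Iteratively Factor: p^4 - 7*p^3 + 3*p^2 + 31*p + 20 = (p - 5)*(p^3 - 2*p^2 - 7*p - 4) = (p - 5)*(p - 4)*(p^2 + 2*p + 1) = (p - 5)*(p - 4)*(p + 1)*(p + 1)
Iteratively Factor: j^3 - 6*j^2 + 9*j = (j)*(j^2 - 6*j + 9) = j*(j - 3)*(j - 3)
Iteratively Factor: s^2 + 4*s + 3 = (s + 1)*(s + 3)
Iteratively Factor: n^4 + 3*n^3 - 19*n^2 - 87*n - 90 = (n - 5)*(n^3 + 8*n^2 + 21*n + 18) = (n - 5)*(n + 2)*(n^2 + 6*n + 9) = (n - 5)*(n + 2)*(n + 3)*(n + 3)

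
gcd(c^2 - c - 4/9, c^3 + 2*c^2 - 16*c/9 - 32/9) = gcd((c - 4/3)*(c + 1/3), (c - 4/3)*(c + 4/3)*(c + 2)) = c - 4/3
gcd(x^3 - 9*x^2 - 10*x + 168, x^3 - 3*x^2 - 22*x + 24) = x^2 - 2*x - 24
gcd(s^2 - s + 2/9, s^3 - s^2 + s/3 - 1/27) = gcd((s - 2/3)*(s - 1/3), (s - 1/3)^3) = s - 1/3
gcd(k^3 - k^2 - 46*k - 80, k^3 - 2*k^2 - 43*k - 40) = k^2 - 3*k - 40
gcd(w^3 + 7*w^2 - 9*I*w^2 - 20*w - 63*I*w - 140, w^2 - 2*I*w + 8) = w - 4*I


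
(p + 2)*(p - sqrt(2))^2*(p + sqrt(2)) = p^4 - sqrt(2)*p^3 + 2*p^3 - 2*sqrt(2)*p^2 - 2*p^2 - 4*p + 2*sqrt(2)*p + 4*sqrt(2)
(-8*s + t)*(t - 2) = -8*s*t + 16*s + t^2 - 2*t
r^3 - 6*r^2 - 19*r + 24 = (r - 8)*(r - 1)*(r + 3)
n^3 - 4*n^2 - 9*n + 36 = (n - 4)*(n - 3)*(n + 3)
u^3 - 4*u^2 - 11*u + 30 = (u - 5)*(u - 2)*(u + 3)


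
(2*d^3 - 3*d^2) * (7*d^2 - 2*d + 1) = 14*d^5 - 25*d^4 + 8*d^3 - 3*d^2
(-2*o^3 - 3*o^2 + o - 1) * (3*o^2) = -6*o^5 - 9*o^4 + 3*o^3 - 3*o^2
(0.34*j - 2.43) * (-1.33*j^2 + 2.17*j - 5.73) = -0.4522*j^3 + 3.9697*j^2 - 7.2213*j + 13.9239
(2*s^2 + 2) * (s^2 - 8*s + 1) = 2*s^4 - 16*s^3 + 4*s^2 - 16*s + 2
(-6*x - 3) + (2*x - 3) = -4*x - 6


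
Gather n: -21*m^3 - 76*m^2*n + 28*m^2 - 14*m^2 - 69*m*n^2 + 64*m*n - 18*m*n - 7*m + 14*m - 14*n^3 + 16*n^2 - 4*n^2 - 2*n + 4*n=-21*m^3 + 14*m^2 + 7*m - 14*n^3 + n^2*(12 - 69*m) + n*(-76*m^2 + 46*m + 2)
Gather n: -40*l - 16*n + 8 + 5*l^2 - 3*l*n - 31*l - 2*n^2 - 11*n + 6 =5*l^2 - 71*l - 2*n^2 + n*(-3*l - 27) + 14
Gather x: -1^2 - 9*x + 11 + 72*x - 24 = 63*x - 14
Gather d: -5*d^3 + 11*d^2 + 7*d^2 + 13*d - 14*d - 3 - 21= -5*d^3 + 18*d^2 - d - 24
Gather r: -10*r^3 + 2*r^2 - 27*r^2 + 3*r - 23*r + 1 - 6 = -10*r^3 - 25*r^2 - 20*r - 5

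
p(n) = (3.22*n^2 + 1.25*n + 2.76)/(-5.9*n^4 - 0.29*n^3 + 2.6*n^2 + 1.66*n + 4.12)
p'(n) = (6.44*n + 1.25)/(-5.9*n^4 - 0.29*n^3 + 2.6*n^2 + 1.66*n + 4.12) + (3.22*n^2 + 1.25*n + 2.76)*(23.6*n^3 + 0.87*n^2 - 5.2*n - 1.66)/(-5.9*n^4 - 0.29*n^3 + 2.6*n^2 + 1.66*n + 4.12)^2 = (37.996*n^5 + 23.0588*n^4 + 65.861*n^3 + 4.4964*n^2 + 12.1808*n + 0.568400000000001)/(34.81*n^8 + 3.422*n^7 - 30.5959*n^6 - 21.096*n^5 - 42.8188*n^4 + 6.2424*n^3 + 24.1796*n^2 + 13.6784*n + 16.9744)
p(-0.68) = 1.12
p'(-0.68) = -2.95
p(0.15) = 0.68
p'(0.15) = 0.14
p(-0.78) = 1.59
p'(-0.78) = -7.16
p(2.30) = -0.15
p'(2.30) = 0.18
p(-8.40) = -0.01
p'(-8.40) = -0.00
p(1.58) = -0.52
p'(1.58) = 1.33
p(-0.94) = 9.02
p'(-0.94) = -296.06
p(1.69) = -0.40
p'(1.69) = 0.86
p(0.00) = 0.67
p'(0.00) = 0.03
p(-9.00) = -0.01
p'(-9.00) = -0.00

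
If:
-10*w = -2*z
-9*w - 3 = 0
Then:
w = -1/3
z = -5/3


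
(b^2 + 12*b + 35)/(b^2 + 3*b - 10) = (b + 7)/(b - 2)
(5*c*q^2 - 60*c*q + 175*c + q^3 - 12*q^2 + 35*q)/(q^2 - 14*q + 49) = (5*c*q - 25*c + q^2 - 5*q)/(q - 7)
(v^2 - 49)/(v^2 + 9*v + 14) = (v - 7)/(v + 2)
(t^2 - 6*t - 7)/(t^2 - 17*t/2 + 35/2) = 2*(t^2 - 6*t - 7)/(2*t^2 - 17*t + 35)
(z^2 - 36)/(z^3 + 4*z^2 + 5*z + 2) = (z^2 - 36)/(z^3 + 4*z^2 + 5*z + 2)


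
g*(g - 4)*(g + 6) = g^3 + 2*g^2 - 24*g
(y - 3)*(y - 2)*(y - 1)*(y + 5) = y^4 - y^3 - 19*y^2 + 49*y - 30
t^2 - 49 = (t - 7)*(t + 7)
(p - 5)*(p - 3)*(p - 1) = p^3 - 9*p^2 + 23*p - 15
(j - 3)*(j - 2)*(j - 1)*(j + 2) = j^4 - 4*j^3 - j^2 + 16*j - 12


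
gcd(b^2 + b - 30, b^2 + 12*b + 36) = b + 6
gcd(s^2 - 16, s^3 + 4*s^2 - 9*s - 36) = s + 4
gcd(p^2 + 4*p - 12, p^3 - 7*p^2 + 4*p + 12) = p - 2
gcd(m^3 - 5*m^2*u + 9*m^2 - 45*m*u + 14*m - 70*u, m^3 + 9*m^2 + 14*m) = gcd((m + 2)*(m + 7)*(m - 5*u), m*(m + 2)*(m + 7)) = m^2 + 9*m + 14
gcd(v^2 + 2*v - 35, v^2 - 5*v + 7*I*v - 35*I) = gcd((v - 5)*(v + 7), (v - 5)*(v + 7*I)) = v - 5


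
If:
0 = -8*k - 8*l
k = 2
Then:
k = 2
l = -2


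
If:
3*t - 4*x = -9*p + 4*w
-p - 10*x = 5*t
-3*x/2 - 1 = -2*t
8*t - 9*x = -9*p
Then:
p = -250/507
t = 66/169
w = -340/507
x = -74/507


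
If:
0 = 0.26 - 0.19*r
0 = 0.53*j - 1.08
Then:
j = 2.04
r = 1.37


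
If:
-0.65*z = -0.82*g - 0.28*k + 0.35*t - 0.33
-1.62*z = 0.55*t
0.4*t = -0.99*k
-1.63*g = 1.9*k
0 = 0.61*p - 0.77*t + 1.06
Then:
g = -1.08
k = 0.93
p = -4.64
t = -2.30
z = 0.78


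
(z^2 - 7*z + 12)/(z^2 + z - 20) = (z - 3)/(z + 5)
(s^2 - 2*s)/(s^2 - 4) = s/(s + 2)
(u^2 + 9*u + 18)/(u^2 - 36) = (u + 3)/(u - 6)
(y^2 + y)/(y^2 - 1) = y/(y - 1)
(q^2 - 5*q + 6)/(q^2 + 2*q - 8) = (q - 3)/(q + 4)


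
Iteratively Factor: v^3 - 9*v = (v)*(v^2 - 9) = v*(v + 3)*(v - 3)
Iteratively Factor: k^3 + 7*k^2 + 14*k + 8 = (k + 1)*(k^2 + 6*k + 8) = (k + 1)*(k + 4)*(k + 2)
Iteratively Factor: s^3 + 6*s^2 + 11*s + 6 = (s + 3)*(s^2 + 3*s + 2) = (s + 1)*(s + 3)*(s + 2)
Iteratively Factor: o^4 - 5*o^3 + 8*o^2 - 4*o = (o - 2)*(o^3 - 3*o^2 + 2*o) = (o - 2)*(o - 1)*(o^2 - 2*o) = (o - 2)^2*(o - 1)*(o)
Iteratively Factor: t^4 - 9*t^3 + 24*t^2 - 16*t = (t - 4)*(t^3 - 5*t^2 + 4*t) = (t - 4)*(t - 1)*(t^2 - 4*t) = t*(t - 4)*(t - 1)*(t - 4)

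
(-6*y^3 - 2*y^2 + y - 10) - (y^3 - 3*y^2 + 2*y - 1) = -7*y^3 + y^2 - y - 9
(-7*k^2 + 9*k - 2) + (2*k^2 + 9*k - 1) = -5*k^2 + 18*k - 3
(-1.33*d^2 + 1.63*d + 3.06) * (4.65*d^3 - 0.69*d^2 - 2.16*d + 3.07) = -6.1845*d^5 + 8.4972*d^4 + 15.9771*d^3 - 9.7153*d^2 - 1.6055*d + 9.3942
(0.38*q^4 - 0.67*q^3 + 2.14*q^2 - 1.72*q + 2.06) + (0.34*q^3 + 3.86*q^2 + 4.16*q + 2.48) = 0.38*q^4 - 0.33*q^3 + 6.0*q^2 + 2.44*q + 4.54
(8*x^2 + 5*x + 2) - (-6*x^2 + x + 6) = 14*x^2 + 4*x - 4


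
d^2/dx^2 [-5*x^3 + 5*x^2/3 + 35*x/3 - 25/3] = 10/3 - 30*x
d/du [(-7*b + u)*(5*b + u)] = -2*b + 2*u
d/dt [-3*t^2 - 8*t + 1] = -6*t - 8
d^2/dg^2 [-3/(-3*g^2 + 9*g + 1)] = 18*(3*g^2 - 9*g - 3*(2*g - 3)^2 - 1)/(-3*g^2 + 9*g + 1)^3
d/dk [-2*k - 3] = -2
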